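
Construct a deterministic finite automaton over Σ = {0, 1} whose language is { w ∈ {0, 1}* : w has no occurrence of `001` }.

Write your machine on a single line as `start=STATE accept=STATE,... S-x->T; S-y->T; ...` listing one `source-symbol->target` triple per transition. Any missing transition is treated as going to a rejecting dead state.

start=S0; accept=S0,S1,S2; S0-0->S1; S0-1->S0; S1-0->S2; S1-1->S0; S2-0->S2; S2-1->S3; S3-0->S3; S3-1->S3

This is the complement of 'contains `001`'. Use the same substring-matching states — S0 through S3 holding how much of `001` has just been matched — but flip the accepting set: everything except the trap S3 accepts.
With 4 states:
        0   1  
>* S0   S1  S0 
 * S1   S2  S0 
 * S2   S2  S3 
   S3   S3  S3 
(> = start, * = accepting)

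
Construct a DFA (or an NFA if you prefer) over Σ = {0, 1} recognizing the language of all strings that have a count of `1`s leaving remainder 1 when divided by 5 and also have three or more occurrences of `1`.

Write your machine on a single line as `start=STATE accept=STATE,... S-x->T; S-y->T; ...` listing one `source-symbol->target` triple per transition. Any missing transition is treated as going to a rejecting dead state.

start=S0; accept=S6; S0-0->S0; S0-1->S1; S1-0->S1; S1-1->S2; S2-0->S2; S2-1->S3; S3-0->S3; S3-1->S4; S4-0->S4; S4-1->S5; S5-0->S5; S5-1->S6; S6-0->S6; S6-1->S2

Run two small machines in parallel and take their product. The first has 5 states tracking the count of `1`s modulo 5; the second has 5 states tracking the count of `1`s, saturating at 4. A product state is a pair (one from each), accepting exactly when both do. After merging equivalent states the machine shrinks.
        0   1  
>  S0   S0  S1 
   S1   S1  S2 
   S2   S2  S3 
   S3   S3  S4 
   S4   S4  S5 
   S5   S5  S6 
 * S6   S6  S2 
(> = start, * = accepting)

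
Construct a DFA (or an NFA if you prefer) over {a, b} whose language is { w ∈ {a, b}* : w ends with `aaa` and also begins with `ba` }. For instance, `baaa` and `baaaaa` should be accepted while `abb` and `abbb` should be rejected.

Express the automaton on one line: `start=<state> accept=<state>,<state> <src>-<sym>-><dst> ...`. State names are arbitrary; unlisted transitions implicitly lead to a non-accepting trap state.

start=q0 accept=q6 q0-a->q1 q0-b->q2 q1-a->q1 q1-b->q1 q2-a->q3 q2-b->q1 q3-a->q4 q3-b->q5 q4-a->q6 q4-b->q5 q5-a->q3 q5-b->q5 q6-a->q6 q6-b->q5

Build one automaton per condition and run them in lockstep. The first has 4 states tracking how much of the suffix `aaa` has currently been matched; the second has 4 states tracking whether the input so far still matches the prefix `ba`. A product state is a pair (one from each), accepting exactly when both do. Equivalent product states are then merged.
        a   b  
>  q0   q1  q2 
   q1   q1  q1 
   q2   q3  q1 
   q3   q4  q5 
   q4   q6  q5 
   q5   q3  q5 
 * q6   q6  q5 
(> = start, * = accepting)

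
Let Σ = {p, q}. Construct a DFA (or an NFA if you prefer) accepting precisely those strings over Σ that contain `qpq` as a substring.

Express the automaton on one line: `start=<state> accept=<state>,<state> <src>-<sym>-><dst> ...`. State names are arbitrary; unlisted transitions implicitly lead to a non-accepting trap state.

start=A accept=D A-p->A A-q->B B-p->C B-q->B C-p->A C-q->D D-p->D D-q->D

States A..C record the length of the longest prefix of `qpq` that matches the current input suffix. Reaching D means `qpq` has been seen, and we stay there forever. Accept from D.
       p  q 
>  A   A  B 
   B   C  B 
   C   A  D 
 * D   D  D 
(> = start, * = accepting)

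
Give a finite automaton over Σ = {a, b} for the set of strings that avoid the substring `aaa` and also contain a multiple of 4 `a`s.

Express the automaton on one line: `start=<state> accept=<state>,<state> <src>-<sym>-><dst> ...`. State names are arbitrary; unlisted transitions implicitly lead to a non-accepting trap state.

Handle the two conditions separately and then intersect. The first has 4 states tracking partial matches of the forbidden pattern `aaa`; the second has 4 states tracking the count of `a`s modulo 4. A product state is a pair (one from each), accepting exactly when both do.
16 states suffice.
          a    b  
>* q0     q1   q0 
   q1     q2   q3 
   q2     q4   q5 
   q3     q6   q3 
   q4     q7   q4 
   q5     q8   q5 
   q6     q9   q5 
   q7    q10   q7 
   q8    q11  q12 
   q9     q7  q12 
   q10   q13  q10 
 * q11   q10   q0 
   q12   q14  q12 
   q13    q4  q13 
 * q14   q15   q0 
   q15   q13   q3 
(> = start, * = accepting)

start=q0 accept=q0,q11,q14 q0-a->q1 q0-b->q0 q1-a->q2 q1-b->q3 q2-a->q4 q2-b->q5 q3-a->q6 q3-b->q3 q4-a->q7 q4-b->q4 q5-a->q8 q5-b->q5 q6-a->q9 q6-b->q5 q7-a->q10 q7-b->q7 q8-a->q11 q8-b->q12 q9-a->q7 q9-b->q12 q10-a->q13 q10-b->q10 q11-a->q10 q11-b->q0 q12-a->q14 q12-b->q12 q13-a->q4 q13-b->q13 q14-a->q15 q14-b->q0 q15-a->q13 q15-b->q3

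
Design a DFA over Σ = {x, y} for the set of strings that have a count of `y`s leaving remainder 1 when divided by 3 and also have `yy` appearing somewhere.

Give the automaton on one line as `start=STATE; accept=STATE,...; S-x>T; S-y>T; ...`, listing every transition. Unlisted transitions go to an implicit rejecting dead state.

Build one automaton per condition and run them in lockstep. One (3 states) tracks the count of `y`s modulo 3; the other (3 states) tracks whether and how much of `yy` has been seen. Each combined state is a pair, one component from each; accept when both components accept.
A 9-state machine:
        x   y  
>  q0   q0  q1 
   q1   q2  q3 
   q2   q2  q4 
   q3   q3  q5 
   q4   q6  q5 
   q5   q5  q7 
   q6   q6  q8 
 * q7   q7  q3 
   q8   q0  q7 
(> = start, * = accepting)

start=q0; accept=q7; q0-x>q0; q0-y>q1; q1-x>q2; q1-y>q3; q2-x>q2; q2-y>q4; q3-x>q3; q3-y>q5; q4-x>q6; q4-y>q5; q5-x>q5; q5-y>q7; q6-x>q6; q6-y>q8; q7-x>q7; q7-y>q3; q8-x>q0; q8-y>q7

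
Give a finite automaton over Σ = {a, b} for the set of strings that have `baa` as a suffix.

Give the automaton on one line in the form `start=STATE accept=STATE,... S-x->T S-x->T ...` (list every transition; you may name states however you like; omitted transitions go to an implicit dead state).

Remember how much of `baa` the current input suffix matches. State q0 means no match yet; q1 means the last symbol is `b`; q2 means the last 2 symbols are `ba`; q3 means the last 3 symbols are `baa`. Only q3 accepts. On a mismatch, fall back to the longest proper suffix that is still a prefix of `baa`.
A 4-state machine:
        a   b  
>  q0   q0  q1 
   q1   q2  q1 
   q2   q3  q1 
 * q3   q0  q1 
(> = start, * = accepting)

start=q0 accept=q3 q0-a->q0 q0-b->q1 q1-a->q2 q1-b->q1 q2-a->q3 q2-b->q1 q3-a->q0 q3-b->q1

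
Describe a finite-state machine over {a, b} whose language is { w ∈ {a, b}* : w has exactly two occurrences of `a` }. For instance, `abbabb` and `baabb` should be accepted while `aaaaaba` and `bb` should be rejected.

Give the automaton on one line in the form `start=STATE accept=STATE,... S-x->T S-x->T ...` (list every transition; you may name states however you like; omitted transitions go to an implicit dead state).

Count `a`s, saturating at 3: states q0 through q2 mean 0 through 2 `a`s seen; q3 means more than 2. Each `a` increments (capped at q3); other symbols loop. Accept from {q2}.
        a   b  
>  q0   q1  q0 
   q1   q2  q1 
 * q2   q3  q2 
   q3   q3  q3 
(> = start, * = accepting)

start=q0 accept=q2 q0-a->q1 q0-b->q0 q1-a->q2 q1-b->q1 q2-a->q3 q2-b->q2 q3-a->q3 q3-b->q3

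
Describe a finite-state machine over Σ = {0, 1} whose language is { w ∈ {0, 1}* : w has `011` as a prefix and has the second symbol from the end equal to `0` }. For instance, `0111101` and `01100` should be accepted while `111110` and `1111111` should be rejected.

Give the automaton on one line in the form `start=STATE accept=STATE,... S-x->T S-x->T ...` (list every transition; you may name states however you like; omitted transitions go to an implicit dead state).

Run two small machines in parallel and take their product. The first has 5 states tracking whether the input so far still matches the prefix `011`; the second has 7 states tracking the last 2 symbols read. A product state is a pair (one from each), accepting exactly when both do. Equivalent product states are then merged.
8 states suffice.
        0   1  
>  q0   q1  q2 
   q1   q2  q3 
   q2   q2  q2 
   q3   q2  q4 
   q4   q5  q4 
   q5   q6  q7 
 * q6   q6  q7 
 * q7   q5  q4 
(> = start, * = accepting)

start=q0 accept=q6,q7 q0-0->q1 q0-1->q2 q1-0->q2 q1-1->q3 q2-0->q2 q2-1->q2 q3-0->q2 q3-1->q4 q4-0->q5 q4-1->q4 q5-0->q6 q5-1->q7 q6-0->q6 q6-1->q7 q7-0->q5 q7-1->q4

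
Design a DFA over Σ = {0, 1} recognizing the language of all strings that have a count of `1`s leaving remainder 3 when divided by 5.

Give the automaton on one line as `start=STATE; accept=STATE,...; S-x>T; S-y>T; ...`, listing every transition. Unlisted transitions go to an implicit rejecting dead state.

start=q0; accept=q3; q0-0>q0; q0-1>q1; q1-0>q1; q1-1>q2; q2-0>q2; q2-1>q3; q3-0>q3; q3-1>q4; q4-0>q4; q4-1>q0

Keep the running count of `1`s modulo 5: each `1` advances along the cycle q0 → q1 → q2 → q3 → q4 → q0 while other symbols loop. Accept at q3.
A 5-state machine:
        0   1  
>  q0   q0  q1 
   q1   q1  q2 
   q2   q2  q3 
 * q3   q3  q4 
   q4   q4  q0 
(> = start, * = accepting)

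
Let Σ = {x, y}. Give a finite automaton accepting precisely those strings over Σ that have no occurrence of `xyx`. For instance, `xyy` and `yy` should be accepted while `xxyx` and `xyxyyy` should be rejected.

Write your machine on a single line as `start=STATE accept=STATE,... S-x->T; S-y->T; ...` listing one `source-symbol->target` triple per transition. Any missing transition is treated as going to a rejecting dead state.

Track partial matches of the forbidden pattern `xyx`. State S3 is a dead state reached once `xyx` has occurred; every other state accepts. S0 means no part of `xyx` is currently matched.
4 states suffice.
        x   y  
>* S0   S1  S0 
 * S1   S1  S2 
 * S2   S3  S0 
   S3   S3  S3 
(> = start, * = accepting)

start=S0; accept=S0,S1,S2; S0-x->S1; S0-y->S0; S1-x->S1; S1-y->S2; S2-x->S3; S2-y->S0; S3-x->S3; S3-y->S3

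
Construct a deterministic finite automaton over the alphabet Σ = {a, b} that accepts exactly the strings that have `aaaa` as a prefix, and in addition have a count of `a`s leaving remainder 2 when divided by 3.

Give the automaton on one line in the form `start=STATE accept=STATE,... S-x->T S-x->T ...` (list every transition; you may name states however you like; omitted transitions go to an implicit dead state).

Build one automaton per condition and run them in lockstep. The first has 6 states tracking whether the input so far still matches the prefix `aaaa`; the second has 3 states tracking the count of `a`s modulo 3. A product state is a pair (one from each), accepting exactly when both do.
        a   b  
>  S0   S1  S2 
   S1   S3  S4 
   S2   S4  S2 
   S3   S5  S6 
   S4   S6  S4 
   S5   S7  S2 
   S6   S2  S6 
   S7   S8  S7 
 * S8   S9  S8 
   S9   S7  S9 
(> = start, * = accepting)

start=S0 accept=S8 S0-a->S1 S0-b->S2 S1-a->S3 S1-b->S4 S2-a->S4 S2-b->S2 S3-a->S5 S3-b->S6 S4-a->S6 S4-b->S4 S5-a->S7 S5-b->S2 S6-a->S2 S6-b->S6 S7-a->S8 S7-b->S7 S8-a->S9 S8-b->S8 S9-a->S7 S9-b->S9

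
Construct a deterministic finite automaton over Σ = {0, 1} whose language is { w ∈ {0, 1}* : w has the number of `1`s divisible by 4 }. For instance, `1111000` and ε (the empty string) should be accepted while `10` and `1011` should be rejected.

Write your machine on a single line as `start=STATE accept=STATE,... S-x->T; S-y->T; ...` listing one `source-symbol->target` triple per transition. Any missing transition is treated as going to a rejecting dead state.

start=q0; accept=q0; q0-0->q0; q0-1->q1; q1-0->q1; q1-1->q2; q2-0->q2; q2-1->q3; q3-0->q3; q3-1->q0

Keep the running count of `1`s modulo 4: each `1` advances along the cycle q0 → q1 → q2 → q3 → q0 while other symbols loop. Accept at q0.
A 4-state machine:
        0   1  
>* q0   q0  q1 
   q1   q1  q2 
   q2   q2  q3 
   q3   q3  q0 
(> = start, * = accepting)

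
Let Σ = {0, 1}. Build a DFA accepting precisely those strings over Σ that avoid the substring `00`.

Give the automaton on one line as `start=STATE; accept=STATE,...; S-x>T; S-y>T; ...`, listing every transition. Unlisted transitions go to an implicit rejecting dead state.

Track partial matches of the forbidden pattern `00`. State q2 is a dead state reached once `00` has occurred; every other state accepts. q0 means no part of `00` is currently matched.
A 3-state machine:
        0   1  
>* q0   q1  q0 
 * q1   q2  q0 
   q2   q2  q2 
(> = start, * = accepting)

start=q0; accept=q0,q1; q0-0>q1; q0-1>q0; q1-0>q2; q1-1>q0; q2-0>q2; q2-1>q2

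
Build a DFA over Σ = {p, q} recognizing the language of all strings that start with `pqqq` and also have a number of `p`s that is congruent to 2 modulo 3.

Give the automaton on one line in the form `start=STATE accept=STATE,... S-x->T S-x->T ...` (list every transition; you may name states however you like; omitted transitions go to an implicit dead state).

start=s0 accept=s8 s0-p->s1 s0-q->s2 s1-p->s3 s1-q->s4 s2-p->s5 s2-q->s2 s3-p->s2 s3-q->s3 s4-p->s3 s4-q->s6 s5-p->s3 s5-q->s5 s6-p->s3 s6-q->s7 s7-p->s8 s7-q->s7 s8-p->s9 s8-q->s8 s9-p->s7 s9-q->s9

Build one automaton per condition and run them in lockstep. The first has 6 states tracking whether the input so far still matches the prefix `pqqq`; the second has 3 states tracking the count of `p`s modulo 3. A product state is a pair (one from each), accepting exactly when both do.
        p   q  
>  s0   s1  s2 
   s1   s3  s4 
   s2   s5  s2 
   s3   s2  s3 
   s4   s3  s6 
   s5   s3  s5 
   s6   s3  s7 
   s7   s8  s7 
 * s8   s9  s8 
   s9   s7  s9 
(> = start, * = accepting)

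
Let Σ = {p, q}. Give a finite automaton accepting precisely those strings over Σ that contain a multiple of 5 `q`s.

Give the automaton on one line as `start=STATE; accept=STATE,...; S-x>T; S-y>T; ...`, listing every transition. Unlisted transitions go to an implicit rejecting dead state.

Keep the running count of `q`s modulo 5: each `q` advances along the cycle A → B → C → D → E → A while other symbols loop. Accept at A.
       p  q 
>* A   A  B 
   B   B  C 
   C   C  D 
   D   D  E 
   E   E  A 
(> = start, * = accepting)

start=A; accept=A; A-p>A; A-q>B; B-p>B; B-q>C; C-p>C; C-q>D; D-p>D; D-q>E; E-p>E; E-q>A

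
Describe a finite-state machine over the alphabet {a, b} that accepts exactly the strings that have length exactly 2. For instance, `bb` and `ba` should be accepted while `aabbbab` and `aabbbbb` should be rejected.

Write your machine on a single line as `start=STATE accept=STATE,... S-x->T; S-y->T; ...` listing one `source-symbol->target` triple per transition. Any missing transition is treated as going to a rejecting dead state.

We only need to distinguish lengths 0, 1, …, 2, and '>2'. Chain s0 → s1 → s2 → s3 on every symbol, with s3 looping. Accepting states: {s2}.
A 4-state machine:
        a   b  
>  s0   s1  s1 
   s1   s2  s2 
 * s2   s3  s3 
   s3   s3  s3 
(> = start, * = accepting)

start=s0; accept=s2; s0-a->s1; s0-b->s1; s1-a->s2; s1-b->s2; s2-a->s3; s2-b->s3; s3-a->s3; s3-b->s3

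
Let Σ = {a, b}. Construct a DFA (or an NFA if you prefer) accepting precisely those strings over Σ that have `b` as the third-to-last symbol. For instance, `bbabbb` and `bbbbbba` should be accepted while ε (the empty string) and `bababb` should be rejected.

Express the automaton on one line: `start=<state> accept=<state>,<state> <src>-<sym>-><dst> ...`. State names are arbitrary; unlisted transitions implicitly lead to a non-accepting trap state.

start=s0 accept=s11,s12,s13,s14 s0-a->s1 s0-b->s2 s1-a->s3 s1-b->s4 s2-a->s5 s2-b->s6 s3-a->s7 s3-b->s8 s4-a->s9 s4-b->s10 s5-a->s11 s5-b->s12 s6-a->s13 s6-b->s14 s7-a->s7 s7-b->s8 s8-a->s9 s8-b->s10 s9-a->s11 s9-b->s12 s10-a->s13 s10-b->s14 s11-a->s7 s11-b->s8 s12-a->s9 s12-b->s10 s13-a->s11 s13-b->s12 s14-a->s13 s14-b->s14

Because acceptance depends on a position counted from the end, the machine has to buffer the most recent 3 symbols. Make each state the string of the last up-to-3 symbols read; on input `x` shift the window left and append `x`. Accept when the buffered window has length 3 and begins with `b`.
15 states suffice.
          a    b  
>  s0     s1   s2 
   s1     s3   s4 
   s2     s5   s6 
   s3     s7   s8 
   s4     s9  s10 
   s5    s11  s12 
   s6    s13  s14 
   s7     s7   s8 
   s8     s9  s10 
   s9    s11  s12 
   s10   s13  s14 
 * s11    s7   s8 
 * s12    s9  s10 
 * s13   s11  s12 
 * s14   s13  s14 
(> = start, * = accepting)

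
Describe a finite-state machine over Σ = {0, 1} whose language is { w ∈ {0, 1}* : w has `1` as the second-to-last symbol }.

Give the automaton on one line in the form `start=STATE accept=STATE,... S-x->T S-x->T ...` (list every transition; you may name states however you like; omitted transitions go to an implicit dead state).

start=q0 accept=q5,q6 q0-0->q1 q0-1->q2 q1-0->q3 q1-1->q4 q2-0->q5 q2-1->q6 q3-0->q3 q3-1->q4 q4-0->q5 q4-1->q6 q5-0->q3 q5-1->q4 q6-0->q5 q6-1->q6

A DFA must remember the last 2 symbols (since which symbol is second-to-last isn't known until the input ends). Use one state per possible window of the last ≤2 symbols; accept from those whose window starts with `1`.
        0   1  
>  q0   q1  q2 
   q1   q3  q4 
   q2   q5  q6 
   q3   q3  q4 
   q4   q5  q6 
 * q5   q3  q4 
 * q6   q5  q6 
(> = start, * = accepting)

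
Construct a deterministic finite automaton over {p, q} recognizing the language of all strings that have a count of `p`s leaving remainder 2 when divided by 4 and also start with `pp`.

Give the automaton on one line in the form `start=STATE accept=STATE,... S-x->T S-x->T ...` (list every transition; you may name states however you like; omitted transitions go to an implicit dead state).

Run two small machines in parallel and take their product. One (4 states) tracks the count of `p`s modulo 4; the other (4 states) tracks whether the input so far still matches the prefix `pp`. Each combined state is a pair, one component from each; accept when both components accept. Minimizing collapses redundant product states.
7 states suffice.
       p  q 
>  A   B  C 
   B   D  C 
   C   C  C 
 * D   E  D 
   E   F  E 
   F   G  F 
   G   D  G 
(> = start, * = accepting)

start=A accept=D A-p->B A-q->C B-p->D B-q->C C-p->C C-q->C D-p->E D-q->D E-p->F E-q->E F-p->G F-q->F G-p->D G-q->G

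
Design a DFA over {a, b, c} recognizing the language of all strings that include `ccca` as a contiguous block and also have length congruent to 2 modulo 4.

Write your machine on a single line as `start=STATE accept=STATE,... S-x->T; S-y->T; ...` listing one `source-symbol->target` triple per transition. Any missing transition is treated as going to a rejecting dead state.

start=S0; accept=S18; S0-a->S1; S0-b->S1; S0-c->S2; S1-a->S3; S1-b->S3; S1-c->S4; S2-a->S3; S2-b->S3; S2-c->S5; S3-a->S6; S3-b->S6; S3-c->S7; S4-a->S6; S4-b->S6; S4-c->S8; S5-a->S6; S5-b->S6; S5-c->S9; S6-a->S0; S6-b->S0; S6-c->S10; S7-a->S0; S7-b->S0; S7-c->S11; S8-a->S0; S8-b->S0; S8-c->S12; S9-a->S13; S9-b->S0; S9-c->S12; S10-a->S1; S10-b->S1; S10-c->S14; S11-a->S1; S11-b->S1; S11-c->S15; S12-a->S16; S12-b->S1; S12-c->S15; S13-a->S16; S13-b->S16; S13-c->S16; S14-a->S3; S14-b->S3; S14-c->S17; S15-a->S18; S15-b->S3; S15-c->S17; S16-a->S18; S16-b->S18; S16-c->S18; S17-a->S19; S17-b->S6; S17-c->S9; S18-a->S19; S18-b->S19; S18-c->S19; S19-a->S13; S19-b->S13; S19-c->S13

Handle the two conditions separately and then intersect. The first has 5 states tracking whether and how much of `ccca` has been seen; the second has 4 states tracking the input length modulo 4. A product state is a pair (one from each), accepting exactly when both do.
A 20-state machine:
          a    b    c  
>  S0     S1   S1   S2 
   S1     S3   S3   S4 
   S2     S3   S3   S5 
   S3     S6   S6   S7 
   S4     S6   S6   S8 
   S5     S6   S6   S9 
   S6     S0   S0  S10 
   S7     S0   S0  S11 
   S8     S0   S0  S12 
   S9    S13   S0  S12 
   S10    S1   S1  S14 
   S11    S1   S1  S15 
   S12   S16   S1  S15 
   S13   S16  S16  S16 
   S14    S3   S3  S17 
   S15   S18   S3  S17 
   S16   S18  S18  S18 
   S17   S19   S6   S9 
 * S18   S19  S19  S19 
   S19   S13  S13  S13 
(> = start, * = accepting)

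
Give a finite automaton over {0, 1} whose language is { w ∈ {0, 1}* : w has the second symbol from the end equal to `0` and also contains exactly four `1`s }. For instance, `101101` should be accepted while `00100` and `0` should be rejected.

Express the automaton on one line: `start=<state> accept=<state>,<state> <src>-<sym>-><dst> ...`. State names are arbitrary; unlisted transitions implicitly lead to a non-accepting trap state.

start=q0 accept=q6,q9 q0-0->q0 q0-1->q1 q1-0->q1 q1-1->q2 q2-0->q2 q2-1->q3 q3-0->q4 q3-1->q5 q4-0->q4 q4-1->q6 q5-0->q7 q5-1->q8 q6-0->q7 q6-1->q8 q7-0->q9 q7-1->q8 q8-0->q8 q8-1->q8 q9-0->q9 q9-1->q8

Run two small machines in parallel and take their product. One (7 states) tracks the last 2 symbols read; the other (6 states) tracks the count of `1`s, saturating at 5. Each combined state is a pair, one component from each; accept when both components accept. After merging equivalent states the machine shrinks.
10 states suffice.
        0   1  
>  q0   q0  q1 
   q1   q1  q2 
   q2   q2  q3 
   q3   q4  q5 
   q4   q4  q6 
   q5   q7  q8 
 * q6   q7  q8 
   q7   q9  q8 
   q8   q8  q8 
 * q9   q9  q8 
(> = start, * = accepting)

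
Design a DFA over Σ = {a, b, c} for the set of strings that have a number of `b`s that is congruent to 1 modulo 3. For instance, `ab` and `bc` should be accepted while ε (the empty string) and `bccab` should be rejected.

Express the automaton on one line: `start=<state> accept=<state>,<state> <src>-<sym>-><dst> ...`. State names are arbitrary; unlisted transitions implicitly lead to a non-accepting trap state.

start=q0 accept=q1 q0-a->q0 q0-b->q1 q0-c->q0 q1-a->q1 q1-b->q2 q1-c->q1 q2-a->q2 q2-b->q0 q2-c->q2

Keep the running count of `b`s modulo 3: each `b` advances along the cycle q0 → q1 → q2 → q0 while other symbols loop. Accept at q1.
A 3-state machine:
        a   b   c  
>  q0   q0  q1  q0 
 * q1   q1  q2  q1 
   q2   q2  q0  q2 
(> = start, * = accepting)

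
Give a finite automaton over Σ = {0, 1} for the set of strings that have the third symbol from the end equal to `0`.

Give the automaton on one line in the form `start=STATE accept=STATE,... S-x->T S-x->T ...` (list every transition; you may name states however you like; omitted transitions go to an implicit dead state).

start=q0 accept=q7,q8,q9,q10 q0-0->q1 q0-1->q2 q1-0->q3 q1-1->q4 q2-0->q5 q2-1->q6 q3-0->q7 q3-1->q8 q4-0->q9 q4-1->q10 q5-0->q11 q5-1->q12 q6-0->q13 q6-1->q14 q7-0->q7 q7-1->q8 q8-0->q9 q8-1->q10 q9-0->q11 q9-1->q12 q10-0->q13 q10-1->q14 q11-0->q7 q11-1->q8 q12-0->q9 q12-1->q10 q13-0->q11 q13-1->q12 q14-0->q13 q14-1->q14

Because acceptance depends on a position counted from the end, the machine has to buffer the most recent 3 symbols. Make each state the string of the last up-to-3 symbols read; on input `x` shift the window left and append `x`. Accept when the buffered window has length 3 and begins with `0`.
          0    1  
>  q0     q1   q2 
   q1     q3   q4 
   q2     q5   q6 
   q3     q7   q8 
   q4     q9  q10 
   q5    q11  q12 
   q6    q13  q14 
 * q7     q7   q8 
 * q8     q9  q10 
 * q9    q11  q12 
 * q10   q13  q14 
   q11    q7   q8 
   q12    q9  q10 
   q13   q11  q12 
   q14   q13  q14 
(> = start, * = accepting)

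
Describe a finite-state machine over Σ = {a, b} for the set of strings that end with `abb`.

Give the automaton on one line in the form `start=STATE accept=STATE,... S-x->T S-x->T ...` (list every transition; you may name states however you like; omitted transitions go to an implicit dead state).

Let each state record the length of the longest suffix of the input read so far that is also a prefix of `abb`. S1 means the last symbol is `a`; S2 means the last 2 symbols are `ab`; S3 means the last 3 symbols are `abb`. Accept only at S3, where the string currently ends in `abb`.
With 4 states:
        a   b  
>  S0   S1  S0 
   S1   S1  S2 
   S2   S1  S3 
 * S3   S1  S0 
(> = start, * = accepting)

start=S0 accept=S3 S0-a->S1 S0-b->S0 S1-a->S1 S1-b->S2 S2-a->S1 S2-b->S3 S3-a->S1 S3-b->S0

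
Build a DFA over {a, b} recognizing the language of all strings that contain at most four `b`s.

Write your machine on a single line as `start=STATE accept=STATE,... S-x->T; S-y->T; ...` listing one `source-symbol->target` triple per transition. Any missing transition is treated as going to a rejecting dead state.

Count `b`s, saturating at 5: states q0 through q4 mean 0 through 4 `b`s seen; q5 means more than 4. Each `b` increments (capped at q5); other symbols loop. Accept from {q0, q1, q2, q3, q4}.
6 states suffice.
        a   b  
>* q0   q0  q1 
 * q1   q1  q2 
 * q2   q2  q3 
 * q3   q3  q4 
 * q4   q4  q5 
   q5   q5  q5 
(> = start, * = accepting)

start=q0; accept=q0,q1,q2,q3,q4; q0-a->q0; q0-b->q1; q1-a->q1; q1-b->q2; q2-a->q2; q2-b->q3; q3-a->q3; q3-b->q4; q4-a->q4; q4-b->q5; q5-a->q5; q5-b->q5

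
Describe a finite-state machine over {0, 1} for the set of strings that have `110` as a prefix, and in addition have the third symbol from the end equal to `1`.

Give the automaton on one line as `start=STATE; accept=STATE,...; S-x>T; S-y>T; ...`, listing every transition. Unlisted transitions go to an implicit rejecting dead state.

Run two small machines in parallel and take their product. One (5 states) tracks whether the input so far still matches the prefix `110`; the other (15 states) tracks the last 3 symbols read. Each combined state is a pair, one component from each; accept when both components accept. Equivalent product states are then merged.
12 states suffice.
          0    1  
>  S0     S1   S2 
   S1     S1   S1 
   S2     S1   S3 
   S3     S4   S1 
 * S4     S5   S6 
 * S5     S7   S8 
 * S6     S9  S10 
   S7     S7   S8 
   S8     S9  S10 
   S9     S5   S6 
   S10    S4  S11 
 * S11    S4  S11 
(> = start, * = accepting)

start=S0; accept=S4,S5,S6,S11; S0-0>S1; S0-1>S2; S1-0>S1; S1-1>S1; S2-0>S1; S2-1>S3; S3-0>S4; S3-1>S1; S4-0>S5; S4-1>S6; S5-0>S7; S5-1>S8; S6-0>S9; S6-1>S10; S7-0>S7; S7-1>S8; S8-0>S9; S8-1>S10; S9-0>S5; S9-1>S6; S10-0>S4; S10-1>S11; S11-0>S4; S11-1>S11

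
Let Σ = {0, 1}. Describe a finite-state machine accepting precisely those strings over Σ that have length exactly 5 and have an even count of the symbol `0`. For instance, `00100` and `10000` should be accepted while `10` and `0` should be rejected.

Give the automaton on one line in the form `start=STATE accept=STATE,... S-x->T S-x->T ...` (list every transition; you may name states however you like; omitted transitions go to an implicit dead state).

Build one automaton per condition and run them in lockstep. The first has 7 states tracking the input length, saturating at 6; the second has 2 states tracking the count of `0`s modulo 2. A product state is a pair (one from each), accepting exactly when both do.
13 states suffice.
          0    1  
>  q0     q1   q2 
   q1     q3   q4 
   q2     q4   q3 
   q3     q5   q6 
   q4     q6   q5 
   q5     q7   q8 
   q6     q8   q7 
   q7     q9  q10 
   q8    q10   q9 
   q9    q11  q12 
 * q10   q12  q11 
   q11   q12  q11 
   q12   q11  q12 
(> = start, * = accepting)

start=q0 accept=q10 q0-0->q1 q0-1->q2 q1-0->q3 q1-1->q4 q2-0->q4 q2-1->q3 q3-0->q5 q3-1->q6 q4-0->q6 q4-1->q5 q5-0->q7 q5-1->q8 q6-0->q8 q6-1->q7 q7-0->q9 q7-1->q10 q8-0->q10 q8-1->q9 q9-0->q11 q9-1->q12 q10-0->q12 q10-1->q11 q11-0->q12 q11-1->q11 q12-0->q11 q12-1->q12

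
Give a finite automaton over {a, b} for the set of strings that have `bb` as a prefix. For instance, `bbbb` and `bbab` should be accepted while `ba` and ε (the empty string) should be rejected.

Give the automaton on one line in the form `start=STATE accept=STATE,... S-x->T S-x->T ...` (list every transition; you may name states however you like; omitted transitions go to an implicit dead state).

start=s0 accept=s2 s0-a->s3 s0-b->s1 s1-a->s3 s1-b->s2 s2-a->s2 s2-b->s2 s3-a->s3 s3-b->s3

Check the first 2 symbols one by one: s0 through s1 record how many have matched `bb` so far; any wrong symbol goes to the dead state s3. After all 2 match we enter the accepting sink s2.
With 4 states:
        a   b  
>  s0   s3  s1 
   s1   s3  s2 
 * s2   s2  s2 
   s3   s3  s3 
(> = start, * = accepting)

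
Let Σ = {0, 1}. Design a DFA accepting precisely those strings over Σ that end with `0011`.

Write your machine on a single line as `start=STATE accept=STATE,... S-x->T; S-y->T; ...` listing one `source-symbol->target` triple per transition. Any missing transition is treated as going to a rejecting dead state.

Let each state record the length of the longest suffix of the input read so far that is also a prefix of `0011`. B means the last symbol is `0`; C means the last 2 symbols are `00`; D means the last 3 symbols are `001`; E means the last 4 symbols are `0011`. Accept only at E, where the string currently ends in `0011`.
5 states suffice.
       0  1 
>  A   B  A 
   B   C  A 
   C   C  D 
   D   B  E 
 * E   B  A 
(> = start, * = accepting)

start=A; accept=E; A-0->B; A-1->A; B-0->C; B-1->A; C-0->C; C-1->D; D-0->B; D-1->E; E-0->B; E-1->A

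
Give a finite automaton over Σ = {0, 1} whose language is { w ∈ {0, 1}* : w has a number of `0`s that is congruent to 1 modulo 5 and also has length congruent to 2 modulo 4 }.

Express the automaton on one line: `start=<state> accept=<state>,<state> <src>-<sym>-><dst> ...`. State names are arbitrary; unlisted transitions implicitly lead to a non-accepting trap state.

Build one automaton per condition and run them in lockstep. One (5 states) tracks the count of `0`s modulo 5; the other (4 states) tracks the input length modulo 4. Each combined state is a pair, one component from each; accept when both components accept.
A 20-state machine:
          0    1  
>  s0     s1   s2 
   s1     s3   s4 
   s2     s4   s5 
   s3     s6   s7 
 * s4     s7   s8 
   s5     s8   s9 
   s6    s10  s11 
   s7    s11  s12 
   s8    s12  s13 
   s9    s13   s0 
   s10    s2  s14 
   s11   s14  s15 
   s12   s15  s16 
   s13   s16   s1 
   s14    s5  s17 
   s15   s17  s18 
   s16   s18   s3 
   s17    s9  s19 
   s18   s19   s6 
   s19    s0  s10 
(> = start, * = accepting)

start=s0 accept=s4 s0-0->s1 s0-1->s2 s1-0->s3 s1-1->s4 s2-0->s4 s2-1->s5 s3-0->s6 s3-1->s7 s4-0->s7 s4-1->s8 s5-0->s8 s5-1->s9 s6-0->s10 s6-1->s11 s7-0->s11 s7-1->s12 s8-0->s12 s8-1->s13 s9-0->s13 s9-1->s0 s10-0->s2 s10-1->s14 s11-0->s14 s11-1->s15 s12-0->s15 s12-1->s16 s13-0->s16 s13-1->s1 s14-0->s5 s14-1->s17 s15-0->s17 s15-1->s18 s16-0->s18 s16-1->s3 s17-0->s9 s17-1->s19 s18-0->s19 s18-1->s6 s19-0->s0 s19-1->s10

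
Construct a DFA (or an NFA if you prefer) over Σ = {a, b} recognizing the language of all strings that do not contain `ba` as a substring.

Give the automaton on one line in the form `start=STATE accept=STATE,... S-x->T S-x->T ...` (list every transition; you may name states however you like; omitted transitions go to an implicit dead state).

Track partial matches of the forbidden pattern `ba`. State S2 is a dead state reached once `ba` has occurred; every other state accepts. S0 means no part of `ba` is currently matched.
        a   b  
>* S0   S0  S1 
 * S1   S2  S1 
   S2   S2  S2 
(> = start, * = accepting)

start=S0 accept=S0,S1 S0-a->S0 S0-b->S1 S1-a->S2 S1-b->S1 S2-a->S2 S2-b->S2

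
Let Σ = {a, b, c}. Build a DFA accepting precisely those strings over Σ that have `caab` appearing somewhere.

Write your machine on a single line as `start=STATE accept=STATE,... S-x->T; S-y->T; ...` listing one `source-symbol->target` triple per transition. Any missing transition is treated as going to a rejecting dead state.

start=q0; accept=q4; q0-a->q0; q0-b->q0; q0-c->q1; q1-a->q2; q1-b->q0; q1-c->q1; q2-a->q3; q2-b->q0; q2-c->q1; q3-a->q0; q3-b->q4; q3-c->q1; q4-a->q4; q4-b->q4; q4-c->q4

States q0..q3 record the length of the longest prefix of `caab` that matches the current input suffix. Reaching q4 means `caab` has been seen, and we stay there forever. Accept from q4.
A 5-state machine:
        a   b   c  
>  q0   q0  q0  q1 
   q1   q2  q0  q1 
   q2   q3  q0  q1 
   q3   q0  q4  q1 
 * q4   q4  q4  q4 
(> = start, * = accepting)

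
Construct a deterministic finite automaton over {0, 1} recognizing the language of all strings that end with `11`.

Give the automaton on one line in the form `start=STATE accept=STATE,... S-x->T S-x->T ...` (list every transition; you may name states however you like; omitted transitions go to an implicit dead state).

Let each state record the length of the longest suffix of the input read so far that is also a prefix of `11`. q1 means the last symbol is `1`; q2 means the last 2 symbols are `11`. Accept only at q2, where the string currently ends in `11`.
With 3 states:
        0   1  
>  q0   q0  q1 
   q1   q0  q2 
 * q2   q0  q2 
(> = start, * = accepting)

start=q0 accept=q2 q0-0->q0 q0-1->q1 q1-0->q0 q1-1->q2 q2-0->q0 q2-1->q2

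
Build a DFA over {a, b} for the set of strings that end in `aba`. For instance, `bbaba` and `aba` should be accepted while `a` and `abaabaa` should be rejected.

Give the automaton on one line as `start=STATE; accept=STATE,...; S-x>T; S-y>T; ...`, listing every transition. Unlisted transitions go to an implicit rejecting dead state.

Let each state record the length of the longest suffix of the input read so far that is also a prefix of `aba`. q1 means the last symbol is `a`; q2 means the last 2 symbols are `ab`; q3 means the last 3 symbols are `aba`. Accept only at q3, where the string currently ends in `aba`.
        a   b  
>  q0   q1  q0 
   q1   q1  q2 
   q2   q3  q0 
 * q3   q1  q2 
(> = start, * = accepting)

start=q0; accept=q3; q0-a>q1; q0-b>q0; q1-a>q1; q1-b>q2; q2-a>q3; q2-b>q0; q3-a>q1; q3-b>q2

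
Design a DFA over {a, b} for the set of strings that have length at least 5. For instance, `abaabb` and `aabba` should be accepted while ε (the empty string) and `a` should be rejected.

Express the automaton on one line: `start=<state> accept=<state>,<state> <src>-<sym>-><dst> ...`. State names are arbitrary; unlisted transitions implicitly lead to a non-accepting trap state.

Count input length up to 6: every symbol moves from S0 toward S6, which means 'more than 5' and absorbs. Accept from {S5, S6}.
        a   b  
>  S0   S1  S1 
   S1   S2  S2 
   S2   S3  S3 
   S3   S4  S4 
   S4   S5  S5 
 * S5   S6  S6 
 * S6   S6  S6 
(> = start, * = accepting)

start=S0 accept=S5,S6 S0-a->S1 S0-b->S1 S1-a->S2 S1-b->S2 S2-a->S3 S2-b->S3 S3-a->S4 S3-b->S4 S4-a->S5 S4-b->S5 S5-a->S6 S5-b->S6 S6-a->S6 S6-b->S6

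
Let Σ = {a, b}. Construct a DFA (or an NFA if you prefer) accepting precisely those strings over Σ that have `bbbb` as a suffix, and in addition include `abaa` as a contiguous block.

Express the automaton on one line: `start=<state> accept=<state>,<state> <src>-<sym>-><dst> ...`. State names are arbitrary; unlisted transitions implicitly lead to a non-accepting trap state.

Handle the two conditions separately and then intersect. The first has 5 states tracking how much of the suffix `bbbb` has currently been matched; the second has 5 states tracking whether and how much of `abaa` has been seen. A product state is a pair (one from each), accepting exactly when both do. After merging equivalent states the machine shrinks.
        a   b  
>  S0   S1  S0 
   S1   S1  S2 
   S2   S3  S0 
   S3   S4  S2 
   S4   S4  S5 
   S5   S4  S6 
   S6   S4  S7 
   S7   S4  S8 
 * S8   S4  S8 
(> = start, * = accepting)

start=S0 accept=S8 S0-a->S1 S0-b->S0 S1-a->S1 S1-b->S2 S2-a->S3 S2-b->S0 S3-a->S4 S3-b->S2 S4-a->S4 S4-b->S5 S5-a->S4 S5-b->S6 S6-a->S4 S6-b->S7 S7-a->S4 S7-b->S8 S8-a->S4 S8-b->S8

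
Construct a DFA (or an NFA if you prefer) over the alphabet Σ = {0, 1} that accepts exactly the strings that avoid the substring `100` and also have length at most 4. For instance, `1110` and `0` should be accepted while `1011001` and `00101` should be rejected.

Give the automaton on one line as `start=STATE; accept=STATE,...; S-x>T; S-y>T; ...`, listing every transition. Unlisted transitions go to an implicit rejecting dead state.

Build one automaton per condition and run them in lockstep. The first has 4 states tracking partial matches of the forbidden pattern `100`; the second has 6 states tracking the input length, saturating at 5. A product state is a pair (one from each), accepting exactly when both do. Minimizing collapses redundant product states.
With 10 states:
        0   1  
>* s0   s1  s2 
 * s1   s3  s4 
 * s2   s5  s4 
 * s3   s6  s6 
 * s4   s7  s6 
 * s5   s8  s6 
 * s6   s9  s9 
 * s7   s8  s9 
   s8   s8  s8 
 * s9   s8  s8 
(> = start, * = accepting)

start=s0; accept=s0,s1,s2,s3,s4,s5,s6,s7,s9; s0-0>s1; s0-1>s2; s1-0>s3; s1-1>s4; s2-0>s5; s2-1>s4; s3-0>s6; s3-1>s6; s4-0>s7; s4-1>s6; s5-0>s8; s5-1>s6; s6-0>s9; s6-1>s9; s7-0>s8; s7-1>s9; s8-0>s8; s8-1>s8; s9-0>s8; s9-1>s8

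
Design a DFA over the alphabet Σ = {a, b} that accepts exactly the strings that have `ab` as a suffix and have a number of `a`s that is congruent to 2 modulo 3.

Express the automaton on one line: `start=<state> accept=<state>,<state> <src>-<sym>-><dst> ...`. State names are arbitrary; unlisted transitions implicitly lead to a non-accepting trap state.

Build one automaton per condition and run them in lockstep. The first has 3 states tracking how much of the suffix `ab` has currently been matched; the second has 3 states tracking the count of `a`s modulo 3. A product state is a pair (one from each), accepting exactly when both do.
A 9-state machine:
        a   b  
>  q0   q1  q0 
   q1   q2  q3 
   q2   q4  q5 
   q3   q2  q6 
   q4   q1  q7 
 * q5   q4  q8 
   q6   q2  q6 
   q7   q1  q0 
   q8   q4  q8 
(> = start, * = accepting)

start=q0 accept=q5 q0-a->q1 q0-b->q0 q1-a->q2 q1-b->q3 q2-a->q4 q2-b->q5 q3-a->q2 q3-b->q6 q4-a->q1 q4-b->q7 q5-a->q4 q5-b->q8 q6-a->q2 q6-b->q6 q7-a->q1 q7-b->q0 q8-a->q4 q8-b->q8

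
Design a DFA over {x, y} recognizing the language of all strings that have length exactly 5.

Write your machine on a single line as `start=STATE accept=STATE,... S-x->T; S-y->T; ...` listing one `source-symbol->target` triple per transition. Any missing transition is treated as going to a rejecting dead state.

start=q0; accept=q5; q0-x->q1; q0-y->q1; q1-x->q2; q1-y->q2; q2-x->q3; q2-y->q3; q3-x->q4; q3-y->q4; q4-x->q5; q4-y->q5; q5-x->q6; q5-y->q6; q6-x->q6; q6-y->q6

We only need to distinguish lengths 0, 1, …, 5, and '>5'. Chain q0 → q1 → q2 → q3 → q4 → q5 → q6 on every symbol, with q6 looping. Accepting states: {q5}.
        x   y  
>  q0   q1  q1 
   q1   q2  q2 
   q2   q3  q3 
   q3   q4  q4 
   q4   q5  q5 
 * q5   q6  q6 
   q6   q6  q6 
(> = start, * = accepting)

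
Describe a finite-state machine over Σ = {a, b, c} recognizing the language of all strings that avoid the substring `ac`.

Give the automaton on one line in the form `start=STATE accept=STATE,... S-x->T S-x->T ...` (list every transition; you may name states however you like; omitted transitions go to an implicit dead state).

start=S0 accept=S0,S1 S0-a->S1 S0-b->S0 S0-c->S0 S1-a->S1 S1-b->S0 S1-c->S2 S2-a->S2 S2-b->S2 S2-c->S2

Track partial matches of the forbidden pattern `ac`. State S2 is a dead state reached once `ac` has occurred; every other state accepts. S0 means no part of `ac` is currently matched.
3 states suffice.
        a   b   c  
>* S0   S1  S0  S0 
 * S1   S1  S0  S2 
   S2   S2  S2  S2 
(> = start, * = accepting)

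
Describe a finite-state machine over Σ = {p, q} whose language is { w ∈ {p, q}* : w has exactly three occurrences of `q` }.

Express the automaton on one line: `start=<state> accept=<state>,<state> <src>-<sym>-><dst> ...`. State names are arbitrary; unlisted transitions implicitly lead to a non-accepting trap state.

start=S0 accept=S3 S0-p->S0 S0-q->S1 S1-p->S1 S1-q->S2 S2-p->S2 S2-q->S3 S3-p->S3 S3-q->S4 S4-p->S4 S4-q->S4

Count `q`s, saturating at 4: states S0 through S3 mean 0 through 3 `q`s seen; S4 means more than 3. Each `q` increments (capped at S4); other symbols loop. Accept from {S3}.
        p   q  
>  S0   S0  S1 
   S1   S1  S2 
   S2   S2  S3 
 * S3   S3  S4 
   S4   S4  S4 
(> = start, * = accepting)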